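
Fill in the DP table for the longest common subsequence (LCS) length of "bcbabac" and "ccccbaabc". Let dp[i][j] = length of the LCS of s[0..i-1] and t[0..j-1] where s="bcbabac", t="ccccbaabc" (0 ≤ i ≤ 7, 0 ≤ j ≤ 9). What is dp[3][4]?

   ''  c  c  c  c  b  a  a  b  c
''  0  0  0  0  0  0  0  0  0  0
 b  0  0  0  0  0  1  1  1  1  1
 c  0  1  1  1  1  1  1  1  1  2
 b  0  1  1  1  1  2  2  2  2  2
 a  0  1  1  1  1  2  3  3  3  3
 b  0  1  1  1  1  2  3  3  4  4
 a  0  1  1  1  1  2  3  4  4  4
 c  0  1  2  2  2  2  3  4  4  5

1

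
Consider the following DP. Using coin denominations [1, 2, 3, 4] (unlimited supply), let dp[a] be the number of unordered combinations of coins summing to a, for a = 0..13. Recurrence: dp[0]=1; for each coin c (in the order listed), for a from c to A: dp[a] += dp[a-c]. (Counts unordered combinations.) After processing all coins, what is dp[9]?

18

after  coin     0     1     2     3     4     5     6     7     8     9    10    11    12    13
          1     1     1     1     1     1     1     1     1     1     1     1     1     1     1
          2     1     1     2     2     3     3     4     4     5     5     6     6     7     7
          3     1     1     2     3     4     5     7     8    10    12    14    16    19    21
          4     1     1     2     3     5     6     9    11    15    18    23    27    34    39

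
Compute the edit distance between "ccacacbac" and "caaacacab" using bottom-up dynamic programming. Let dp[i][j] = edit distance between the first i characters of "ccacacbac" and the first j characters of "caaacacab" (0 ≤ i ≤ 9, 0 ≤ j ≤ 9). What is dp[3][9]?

   ''  c  a  a  a  c  a  c  a  b
''  0  1  2  3  4  5  6  7  8  9
 c  1  0  1  2  3  4  5  6  7  8
 c  2  1  1  2  3  3  4  5  6  7
 a  3  2  1  1  2  3  3  4  5  6
 c  4  3  2  2  2  2  3  3  4  5
 a  5  4  3  2  2  3  2  3  3  4
 c  6  5  4  3  3  2  3  2  3  4
 b  7  6  5  4  4  3  3  3  3  3
 a  8  7  6  5  4  4  3  4  3  4
 c  9  8  7  6  5  4  4  3  4  4

6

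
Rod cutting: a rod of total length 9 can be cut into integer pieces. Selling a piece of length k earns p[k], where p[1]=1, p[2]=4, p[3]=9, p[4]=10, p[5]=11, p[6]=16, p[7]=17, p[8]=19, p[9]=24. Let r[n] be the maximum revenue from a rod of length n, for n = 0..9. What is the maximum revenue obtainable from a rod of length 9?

   n    0    1    2    3    4    5    6    7    8    9
r[n]    0    1    4    9   10   13   18   19   22   27

27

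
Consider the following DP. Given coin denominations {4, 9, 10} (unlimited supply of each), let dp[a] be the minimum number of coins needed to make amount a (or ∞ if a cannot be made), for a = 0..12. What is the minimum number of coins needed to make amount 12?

3

 a  0  1  2  3  4  5  6  7  8  9 10 11 12
dp  0  -  -  -  1  -  -  -  2  1  1  -  3
(- denotes ∞ / unreachable)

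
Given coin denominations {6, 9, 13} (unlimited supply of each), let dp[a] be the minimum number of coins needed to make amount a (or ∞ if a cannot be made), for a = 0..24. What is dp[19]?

2

 a  0  1  2  3  4  5  6  7  8  9 10 11 12 13 14 15 16 17 18 19 20 21 22 23 24
dp  0  -  -  -  -  -  1  -  -  1  -  -  2  1  -  2  -  -  2  2  -  3  2  -  3
(- denotes ∞ / unreachable)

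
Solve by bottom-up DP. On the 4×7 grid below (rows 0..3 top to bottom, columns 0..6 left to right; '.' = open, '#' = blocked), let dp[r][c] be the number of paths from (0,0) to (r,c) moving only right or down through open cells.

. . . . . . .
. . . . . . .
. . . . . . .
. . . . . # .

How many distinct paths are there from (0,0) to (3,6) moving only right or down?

r\c   0   1   2   3   4   5   6
  0   1   1   1   1   1   1   1
  1   1   2   3   4   5   6   7
  2   1   3   6  10  15  21  28
  3   1   4  10  20  35   0  28

28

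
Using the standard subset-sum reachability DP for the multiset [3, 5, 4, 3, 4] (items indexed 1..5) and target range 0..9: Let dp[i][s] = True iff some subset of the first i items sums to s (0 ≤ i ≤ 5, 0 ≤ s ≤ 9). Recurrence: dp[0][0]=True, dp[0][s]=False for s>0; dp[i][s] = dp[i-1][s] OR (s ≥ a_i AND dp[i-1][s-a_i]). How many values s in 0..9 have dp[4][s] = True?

8

i\s   0   1   2   3   4   5   6   7   8   9
  0   T   F   F   F   F   F   F   F   F   F
  1   T   F   F   T   F   F   F   F   F   F
  2   T   F   F   T   F   T   F   F   T   F
  3   T   F   F   T   T   T   F   T   T   T
  4   T   F   F   T   T   T   T   T   T   T
  5   T   F   F   T   T   T   T   T   T   T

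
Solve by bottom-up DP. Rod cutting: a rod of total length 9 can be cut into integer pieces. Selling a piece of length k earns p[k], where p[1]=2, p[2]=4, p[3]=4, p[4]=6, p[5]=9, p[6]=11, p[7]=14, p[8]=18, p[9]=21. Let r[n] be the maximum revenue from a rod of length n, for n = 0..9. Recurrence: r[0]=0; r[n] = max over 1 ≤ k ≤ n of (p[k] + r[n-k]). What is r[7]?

14

   n    0    1    2    3    4    5    6    7    8    9
r[n]    0    2    4    6    8   10   12   14   18   21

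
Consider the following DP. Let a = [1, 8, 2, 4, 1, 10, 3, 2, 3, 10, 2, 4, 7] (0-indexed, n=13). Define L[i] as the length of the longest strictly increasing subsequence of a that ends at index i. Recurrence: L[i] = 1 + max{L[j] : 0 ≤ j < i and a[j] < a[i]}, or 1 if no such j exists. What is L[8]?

3

   i    0    1    2    3    4    5    6    7    8    9   10   11   12
a[i]    1    8    2    4    1   10    3    2    3   10    2    4    7
L[i]    1    2    2    3    1    4    3    2    3    4    2    4    5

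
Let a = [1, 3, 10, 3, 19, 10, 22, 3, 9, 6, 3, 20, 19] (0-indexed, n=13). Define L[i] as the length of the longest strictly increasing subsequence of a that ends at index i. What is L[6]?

   i    0    1    2    3    4    5    6    7    8    9   10   11   12
a[i]    1    3   10    3   19   10   22    3    9    6    3   20   19
L[i]    1    2    3    2    4    3    5    2    3    3    2    5    4

5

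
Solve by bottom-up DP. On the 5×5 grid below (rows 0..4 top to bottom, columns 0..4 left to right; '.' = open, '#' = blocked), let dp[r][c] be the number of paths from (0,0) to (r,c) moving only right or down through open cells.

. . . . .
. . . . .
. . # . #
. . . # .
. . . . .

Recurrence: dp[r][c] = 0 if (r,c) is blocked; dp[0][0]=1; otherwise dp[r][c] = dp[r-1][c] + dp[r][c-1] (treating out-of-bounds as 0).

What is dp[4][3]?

r\c   0   1   2   3   4
  0   1   1   1   1   1
  1   1   2   3   4   5
  2   1   3   0   4   0
  3   1   4   4   0   0
  4   1   5   9   9   9

9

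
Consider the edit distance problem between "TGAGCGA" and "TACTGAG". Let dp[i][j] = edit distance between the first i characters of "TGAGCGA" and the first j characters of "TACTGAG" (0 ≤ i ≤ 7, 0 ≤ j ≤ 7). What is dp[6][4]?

   ''  T  A  C  T  G  A  G
''  0  1  2  3  4  5  6  7
 T  1  0  1  2  3  4  5  6
 G  2  1  1  2  3  3  4  5
 A  3  2  1  2  3  4  3  4
 G  4  3  2  2  3  3  4  3
 C  5  4  3  2  3  4  4  4
 G  6  5  4  3  3  3  4  4
 A  7  6  5  4  4  4  3  4

3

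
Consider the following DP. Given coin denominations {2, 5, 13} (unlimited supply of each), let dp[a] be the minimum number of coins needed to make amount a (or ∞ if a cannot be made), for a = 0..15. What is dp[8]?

4

 a  0  1  2  3  4  5  6  7  8  9 10 11 12 13 14 15
dp  0  -  1  -  2  1  3  2  4  3  2  4  3  1  4  2
(- denotes ∞ / unreachable)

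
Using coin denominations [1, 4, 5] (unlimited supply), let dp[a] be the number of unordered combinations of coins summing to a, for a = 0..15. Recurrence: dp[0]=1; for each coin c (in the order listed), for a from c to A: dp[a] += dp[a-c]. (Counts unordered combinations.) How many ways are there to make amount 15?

10

after  coin     0     1     2     3     4     5     6     7     8     9    10    11    12    13    14    15
          1     1     1     1     1     1     1     1     1     1     1     1     1     1     1     1     1
          4     1     1     1     1     2     2     2     2     3     3     3     3     4     4     4     4
          5     1     1     1     1     2     3     3     3     4     5     6     6     7     8     9    10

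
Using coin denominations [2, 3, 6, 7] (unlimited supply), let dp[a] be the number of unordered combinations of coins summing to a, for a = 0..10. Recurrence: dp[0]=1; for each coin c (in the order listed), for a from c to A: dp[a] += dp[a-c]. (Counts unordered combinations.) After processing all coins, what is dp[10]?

after  coin     0     1     2     3     4     5     6     7     8     9    10
          2     1     0     1     0     1     0     1     0     1     0     1
          3     1     0     1     1     1     1     2     1     2     2     2
          6     1     0     1     1     1     1     3     1     3     3     3
          7     1     0     1     1     1     1     3     2     3     4     4

4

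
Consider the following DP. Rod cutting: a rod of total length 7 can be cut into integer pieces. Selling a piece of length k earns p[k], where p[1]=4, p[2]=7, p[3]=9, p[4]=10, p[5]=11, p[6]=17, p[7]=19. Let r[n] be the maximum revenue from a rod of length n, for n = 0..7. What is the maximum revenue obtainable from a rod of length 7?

28

   n    0    1    2    3    4    5    6    7
r[n]    0    4    8   12   16   20   24   28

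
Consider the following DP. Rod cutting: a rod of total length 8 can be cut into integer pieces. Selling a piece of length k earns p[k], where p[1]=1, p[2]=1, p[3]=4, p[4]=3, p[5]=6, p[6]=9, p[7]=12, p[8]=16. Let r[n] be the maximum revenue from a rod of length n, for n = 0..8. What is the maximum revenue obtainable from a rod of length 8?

   n    0    1    2    3    4    5    6    7    8
r[n]    0    1    2    4    5    6    9   12   16

16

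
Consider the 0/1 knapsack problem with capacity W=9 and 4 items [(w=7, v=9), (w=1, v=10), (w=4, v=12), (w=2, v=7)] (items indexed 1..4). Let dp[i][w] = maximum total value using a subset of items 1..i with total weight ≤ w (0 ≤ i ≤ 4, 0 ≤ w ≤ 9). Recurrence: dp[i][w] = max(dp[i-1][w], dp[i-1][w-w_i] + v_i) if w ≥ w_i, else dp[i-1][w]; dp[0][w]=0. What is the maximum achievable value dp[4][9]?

i\w   0   1   2   3   4   5   6   7   8   9
  0   0   0   0   0   0   0   0   0   0   0
  1   0   0   0   0   0   0   0   9   9   9
  2   0  10  10  10  10  10  10  10  19  19
  3   0  10  10  10  12  22  22  22  22  22
  4   0  10  10  17  17  22  22  29  29  29

29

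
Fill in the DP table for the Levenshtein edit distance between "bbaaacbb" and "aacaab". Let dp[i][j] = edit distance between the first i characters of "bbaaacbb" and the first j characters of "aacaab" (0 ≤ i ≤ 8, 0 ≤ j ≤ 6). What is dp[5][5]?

   ''  a  a  c  a  a  b
''  0  1  2  3  4  5  6
 b  1  1  2  3  4  5  5
 b  2  2  2  3  4  5  5
 a  3  2  2  3  3  4  5
 a  4  3  2  3  3  3  4
 a  5  4  3  3  3  3  4
 c  6  5  4  3  4  4  4
 b  7  6  5  4  4  5  4
 b  8  7  6  5  5  5  5

3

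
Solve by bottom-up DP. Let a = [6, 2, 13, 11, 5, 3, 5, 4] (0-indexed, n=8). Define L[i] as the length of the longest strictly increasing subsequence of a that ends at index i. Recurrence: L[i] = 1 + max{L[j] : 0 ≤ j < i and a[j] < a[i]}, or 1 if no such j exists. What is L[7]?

3

   i    0    1    2    3    4    5    6    7
a[i]    6    2   13   11    5    3    5    4
L[i]    1    1    2    2    2    2    3    3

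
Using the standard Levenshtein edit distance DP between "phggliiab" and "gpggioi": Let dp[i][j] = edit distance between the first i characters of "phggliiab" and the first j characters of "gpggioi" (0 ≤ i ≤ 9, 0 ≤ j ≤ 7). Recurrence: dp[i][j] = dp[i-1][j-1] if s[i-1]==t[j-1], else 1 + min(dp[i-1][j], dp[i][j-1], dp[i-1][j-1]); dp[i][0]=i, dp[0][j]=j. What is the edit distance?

6

   ''  g  p  g  g  i  o  i
''  0  1  2  3  4  5  6  7
 p  1  1  1  2  3  4  5  6
 h  2  2  2  2  3  4  5  6
 g  3  2  3  2  2  3  4  5
 g  4  3  3  3  2  3  4  5
 l  5  4  4  4  3  3  4  5
 i  6  5  5  5  4  3  4  4
 i  7  6  6  6  5  4  4  4
 a  8  7  7  7  6  5  5  5
 b  9  8  8  8  7  6  6  6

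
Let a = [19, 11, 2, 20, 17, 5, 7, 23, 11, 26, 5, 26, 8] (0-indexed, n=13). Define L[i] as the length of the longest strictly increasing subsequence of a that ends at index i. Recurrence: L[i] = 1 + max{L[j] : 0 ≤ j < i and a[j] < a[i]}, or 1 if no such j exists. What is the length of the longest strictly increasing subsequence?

   i    0    1    2    3    4    5    6    7    8    9   10   11   12
a[i]   19   11    2   20   17    5    7   23   11   26    5   26    8
L[i]    1    1    1    2    2    2    3    4    4    5    2    5    4

5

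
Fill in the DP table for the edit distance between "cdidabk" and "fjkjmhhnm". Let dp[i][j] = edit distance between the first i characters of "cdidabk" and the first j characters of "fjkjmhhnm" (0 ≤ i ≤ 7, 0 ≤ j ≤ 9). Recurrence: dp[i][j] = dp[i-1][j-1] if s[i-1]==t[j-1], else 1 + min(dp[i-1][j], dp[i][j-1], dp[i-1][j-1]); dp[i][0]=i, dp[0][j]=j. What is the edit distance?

   ''  f  j  k  j  m  h  h  n  m
''  0  1  2  3  4  5  6  7  8  9
 c  1  1  2  3  4  5  6  7  8  9
 d  2  2  2  3  4  5  6  7  8  9
 i  3  3  3  3  4  5  6  7  8  9
 d  4  4  4  4  4  5  6  7  8  9
 a  5  5  5  5  5  5  6  7  8  9
 b  6  6  6  6  6  6  6  7  8  9
 k  7  7  7  6  7  7  7  7  8  9

9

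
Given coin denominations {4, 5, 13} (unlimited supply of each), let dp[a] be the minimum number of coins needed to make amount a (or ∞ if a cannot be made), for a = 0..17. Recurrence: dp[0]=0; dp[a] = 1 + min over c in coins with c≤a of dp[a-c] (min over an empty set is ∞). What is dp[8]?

2

 a  0  1  2  3  4  5  6  7  8  9 10 11 12 13 14 15 16 17
dp  0  -  -  -  1  1  -  -  2  2  2  -  3  1  3  3  4  2
(- denotes ∞ / unreachable)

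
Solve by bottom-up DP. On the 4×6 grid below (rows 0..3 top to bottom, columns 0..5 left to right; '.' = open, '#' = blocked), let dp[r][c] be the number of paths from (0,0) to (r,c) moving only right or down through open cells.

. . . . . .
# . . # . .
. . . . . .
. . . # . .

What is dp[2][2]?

r\c   0   1   2   3   4   5
  0   1   1   1   1   1   1
  1   0   1   2   0   1   2
  2   0   1   3   3   4   6
  3   0   1   4   0   4  10

3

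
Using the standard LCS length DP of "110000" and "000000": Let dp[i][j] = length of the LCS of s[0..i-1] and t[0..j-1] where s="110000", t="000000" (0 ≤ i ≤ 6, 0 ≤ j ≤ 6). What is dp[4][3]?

   ''  0  0  0  0  0  0
''  0  0  0  0  0  0  0
 1  0  0  0  0  0  0  0
 1  0  0  0  0  0  0  0
 0  0  1  1  1  1  1  1
 0  0  1  2  2  2  2  2
 0  0  1  2  3  3  3  3
 0  0  1  2  3  4  4  4

2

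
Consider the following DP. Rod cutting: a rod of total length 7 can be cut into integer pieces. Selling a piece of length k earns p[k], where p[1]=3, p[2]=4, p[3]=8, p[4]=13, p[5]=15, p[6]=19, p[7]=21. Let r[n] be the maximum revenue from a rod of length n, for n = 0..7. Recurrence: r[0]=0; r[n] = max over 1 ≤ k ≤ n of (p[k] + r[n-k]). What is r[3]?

   n    0    1    2    3    4    5    6    7
r[n]    0    3    6    9   13   16   19   22

9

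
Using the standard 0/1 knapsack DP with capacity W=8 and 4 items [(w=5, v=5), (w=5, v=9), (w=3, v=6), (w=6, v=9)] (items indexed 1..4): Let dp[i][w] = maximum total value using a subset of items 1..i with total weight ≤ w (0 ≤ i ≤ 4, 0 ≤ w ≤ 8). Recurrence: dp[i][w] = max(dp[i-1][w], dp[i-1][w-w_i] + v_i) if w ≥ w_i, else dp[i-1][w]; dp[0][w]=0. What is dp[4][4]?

6

i\w   0   1   2   3   4   5   6   7   8
  0   0   0   0   0   0   0   0   0   0
  1   0   0   0   0   0   5   5   5   5
  2   0   0   0   0   0   9   9   9   9
  3   0   0   0   6   6   9   9   9  15
  4   0   0   0   6   6   9   9   9  15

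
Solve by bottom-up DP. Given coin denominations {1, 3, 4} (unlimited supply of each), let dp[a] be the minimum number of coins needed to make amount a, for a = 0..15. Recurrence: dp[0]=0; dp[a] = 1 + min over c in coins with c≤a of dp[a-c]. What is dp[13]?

4

 a  0  1  2  3  4  5  6  7  8  9 10 11 12 13 14 15
dp  0  1  2  1  1  2  2  2  2  3  3  3  3  4  4  4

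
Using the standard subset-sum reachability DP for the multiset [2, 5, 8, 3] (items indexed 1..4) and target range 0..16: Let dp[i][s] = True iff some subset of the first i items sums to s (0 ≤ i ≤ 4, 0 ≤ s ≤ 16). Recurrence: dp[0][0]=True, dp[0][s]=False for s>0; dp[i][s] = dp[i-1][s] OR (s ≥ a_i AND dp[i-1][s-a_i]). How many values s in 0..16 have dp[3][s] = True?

i\s   0   1   2   3   4   5   6   7   8   9  10  11  12  13  14  15  16
  0   T   F   F   F   F   F   F   F   F   F   F   F   F   F   F   F   F
  1   T   F   T   F   F   F   F   F   F   F   F   F   F   F   F   F   F
  2   T   F   T   F   F   T   F   T   F   F   F   F   F   F   F   F   F
  3   T   F   T   F   F   T   F   T   T   F   T   F   F   T   F   T   F
  4   T   F   T   T   F   T   F   T   T   F   T   T   F   T   F   T   T

8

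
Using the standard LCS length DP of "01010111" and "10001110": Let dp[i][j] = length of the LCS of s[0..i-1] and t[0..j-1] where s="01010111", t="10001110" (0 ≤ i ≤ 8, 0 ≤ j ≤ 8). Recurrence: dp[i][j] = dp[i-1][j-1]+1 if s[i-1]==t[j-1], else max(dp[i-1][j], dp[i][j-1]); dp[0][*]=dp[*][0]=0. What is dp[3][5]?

2

   ''  1  0  0  0  1  1  1  0
''  0  0  0  0  0  0  0  0  0
 0  0  0  1  1  1  1  1  1  1
 1  0  1  1  1  1  2  2  2  2
 0  0  1  2  2  2  2  2  2  3
 1  0  1  2  2  2  3  3  3  3
 0  0  1  2  3  3  3  3  3  4
 1  0  1  2  3  3  4  4  4  4
 1  0  1  2  3  3  4  5  5  5
 1  0  1  2  3  3  4  5  6  6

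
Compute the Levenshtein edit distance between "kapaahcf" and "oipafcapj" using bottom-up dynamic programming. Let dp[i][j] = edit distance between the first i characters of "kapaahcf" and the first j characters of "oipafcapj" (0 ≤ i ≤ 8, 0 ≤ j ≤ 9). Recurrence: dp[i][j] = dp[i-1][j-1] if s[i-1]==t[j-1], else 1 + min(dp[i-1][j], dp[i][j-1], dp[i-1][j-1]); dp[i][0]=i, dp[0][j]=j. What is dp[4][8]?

   ''  o  i  p  a  f  c  a  p  j
''  0  1  2  3  4  5  6  7  8  9
 k  1  1  2  3  4  5  6  7  8  9
 a  2  2  2  3  3  4  5  6  7  8
 p  3  3  3  2  3  4  5  6  6  7
 a  4  4  4  3  2  3  4  5  6  7
 a  5  5  5  4  3  3  4  4  5  6
 h  6  6  6  5  4  4  4  5  5  6
 c  7  7  7  6  5  5  4  5  6  6
 f  8  8  8  7  6  5  5  5  6  7

6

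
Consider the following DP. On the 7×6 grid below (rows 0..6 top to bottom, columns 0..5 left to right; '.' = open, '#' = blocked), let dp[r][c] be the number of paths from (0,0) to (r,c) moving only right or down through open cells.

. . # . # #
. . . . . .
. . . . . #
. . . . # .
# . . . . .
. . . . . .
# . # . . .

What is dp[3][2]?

r\c   0   1   2   3   4   5
  0   1   1   0   0   0   0
  1   1   2   2   2   2   2
  2   1   3   5   7   9   0
  3   1   4   9  16   0   0
  4   0   4  13  29  29  29
  5   0   4  17  46  75 104
  6   0   4   0  46 121 225

9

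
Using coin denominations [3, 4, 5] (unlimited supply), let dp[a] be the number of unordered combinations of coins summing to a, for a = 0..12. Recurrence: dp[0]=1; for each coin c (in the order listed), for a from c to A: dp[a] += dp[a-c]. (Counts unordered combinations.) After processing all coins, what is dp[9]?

after  coin     0     1     2     3     4     5     6     7     8     9    10    11    12
          3     1     0     0     1     0     0     1     0     0     1     0     0     1
          4     1     0     0     1     1     0     1     1     1     1     1     1     2
          5     1     0     0     1     1     1     1     1     2     2     2     2     3

2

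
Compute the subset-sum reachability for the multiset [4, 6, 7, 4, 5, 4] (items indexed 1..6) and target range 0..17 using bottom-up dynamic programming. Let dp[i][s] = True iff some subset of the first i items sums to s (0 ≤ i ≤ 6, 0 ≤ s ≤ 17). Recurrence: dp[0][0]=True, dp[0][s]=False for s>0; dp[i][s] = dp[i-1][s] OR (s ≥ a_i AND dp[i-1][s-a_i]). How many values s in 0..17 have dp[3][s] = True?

i\s   0   1   2   3   4   5   6   7   8   9  10  11  12  13  14  15  16  17
  0   T   F   F   F   F   F   F   F   F   F   F   F   F   F   F   F   F   F
  1   T   F   F   F   T   F   F   F   F   F   F   F   F   F   F   F   F   F
  2   T   F   F   F   T   F   T   F   F   F   T   F   F   F   F   F   F   F
  3   T   F   F   F   T   F   T   T   F   F   T   T   F   T   F   F   F   T
  4   T   F   F   F   T   F   T   T   T   F   T   T   F   T   T   T   F   T
  5   T   F   F   F   T   T   T   T   T   T   T   T   T   T   T   T   T   T
  6   T   F   F   F   T   T   T   T   T   T   T   T   T   T   T   T   T   T

8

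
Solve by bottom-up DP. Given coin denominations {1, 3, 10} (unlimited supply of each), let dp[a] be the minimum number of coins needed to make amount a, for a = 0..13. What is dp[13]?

2

 a  0  1  2  3  4  5  6  7  8  9 10 11 12 13
dp  0  1  2  1  2  3  2  3  4  3  1  2  3  2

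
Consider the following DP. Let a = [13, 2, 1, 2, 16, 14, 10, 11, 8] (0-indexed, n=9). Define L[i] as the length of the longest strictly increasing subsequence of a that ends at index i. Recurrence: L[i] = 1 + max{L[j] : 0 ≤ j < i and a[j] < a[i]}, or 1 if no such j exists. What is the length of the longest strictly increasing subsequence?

   i    0    1    2    3    4    5    6    7    8
a[i]   13    2    1    2   16   14   10   11    8
L[i]    1    1    1    2    3    3    3    4    3

4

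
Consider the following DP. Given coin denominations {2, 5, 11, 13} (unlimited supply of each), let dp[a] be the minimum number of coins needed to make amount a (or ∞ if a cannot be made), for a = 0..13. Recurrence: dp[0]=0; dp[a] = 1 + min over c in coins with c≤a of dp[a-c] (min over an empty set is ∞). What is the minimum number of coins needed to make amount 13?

 a  0  1  2  3  4  5  6  7  8  9 10 11 12 13
dp  0  -  1  -  2  1  3  2  4  3  2  1  3  1
(- denotes ∞ / unreachable)

1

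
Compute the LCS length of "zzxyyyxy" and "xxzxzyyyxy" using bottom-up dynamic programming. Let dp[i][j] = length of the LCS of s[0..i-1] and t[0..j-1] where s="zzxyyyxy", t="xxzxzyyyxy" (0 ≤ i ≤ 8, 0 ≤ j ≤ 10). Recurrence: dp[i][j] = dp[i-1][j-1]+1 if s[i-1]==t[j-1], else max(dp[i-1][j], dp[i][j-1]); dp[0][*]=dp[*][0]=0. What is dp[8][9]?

   ''  x  x  z  x  z  y  y  y  x  y
''  0  0  0  0  0  0  0  0  0  0  0
 z  0  0  0  1  1  1  1  1  1  1  1
 z  0  0  0  1  1  2  2  2  2  2  2
 x  0  1  1  1  2  2  2  2  2  3  3
 y  0  1  1  1  2  2  3  3  3  3  4
 y  0  1  1  1  2  2  3  4  4  4  4
 y  0  1  1  1  2  2  3  4  5  5  5
 x  0  1  2  2  2  2  3  4  5  6  6
 y  0  1  2  2  2  2  3  4  5  6  7

6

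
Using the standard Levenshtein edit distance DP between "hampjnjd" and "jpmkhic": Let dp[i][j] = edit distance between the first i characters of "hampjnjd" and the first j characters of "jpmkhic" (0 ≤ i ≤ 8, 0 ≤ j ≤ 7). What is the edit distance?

7

   ''  j  p  m  k  h  i  c
''  0  1  2  3  4  5  6  7
 h  1  1  2  3  4  4  5  6
 a  2  2  2  3  4  5  5  6
 m  3  3  3  2  3  4  5  6
 p  4  4  3  3  3  4  5  6
 j  5  4  4  4  4  4  5  6
 n  6  5  5  5  5  5  5  6
 j  7  6  6  6  6  6  6  6
 d  8  7  7  7  7  7  7  7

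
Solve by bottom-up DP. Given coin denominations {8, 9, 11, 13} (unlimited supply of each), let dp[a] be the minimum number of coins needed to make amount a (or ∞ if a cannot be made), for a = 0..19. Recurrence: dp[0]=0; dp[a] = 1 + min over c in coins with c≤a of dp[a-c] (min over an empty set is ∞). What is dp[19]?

 a  0  1  2  3  4  5  6  7  8  9 10 11 12 13 14 15 16 17 18 19
dp  0  -  -  -  -  -  -  -  1  1  -  1  -  1  -  -  2  2  2  2
(- denotes ∞ / unreachable)

2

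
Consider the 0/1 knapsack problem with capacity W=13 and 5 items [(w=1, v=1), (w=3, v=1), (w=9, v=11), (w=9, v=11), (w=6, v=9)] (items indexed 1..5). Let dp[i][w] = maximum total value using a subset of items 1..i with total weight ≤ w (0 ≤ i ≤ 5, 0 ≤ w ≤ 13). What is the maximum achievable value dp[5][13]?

13

i\w   0   1   2   3   4   5   6   7   8   9  10  11  12  13
  0   0   0   0   0   0   0   0   0   0   0   0   0   0   0
  1   0   1   1   1   1   1   1   1   1   1   1   1   1   1
  2   0   1   1   1   2   2   2   2   2   2   2   2   2   2
  3   0   1   1   1   2   2   2   2   2  11  12  12  12  13
  4   0   1   1   1   2   2   2   2   2  11  12  12  12  13
  5   0   1   1   1   2   2   9  10  10  11  12  12  12  13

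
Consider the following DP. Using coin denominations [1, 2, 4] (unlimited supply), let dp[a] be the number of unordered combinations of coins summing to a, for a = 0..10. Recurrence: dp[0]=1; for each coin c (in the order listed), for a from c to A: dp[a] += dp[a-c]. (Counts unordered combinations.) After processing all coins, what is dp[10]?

after  coin     0     1     2     3     4     5     6     7     8     9    10
          1     1     1     1     1     1     1     1     1     1     1     1
          2     1     1     2     2     3     3     4     4     5     5     6
          4     1     1     2     2     4     4     6     6     9     9    12

12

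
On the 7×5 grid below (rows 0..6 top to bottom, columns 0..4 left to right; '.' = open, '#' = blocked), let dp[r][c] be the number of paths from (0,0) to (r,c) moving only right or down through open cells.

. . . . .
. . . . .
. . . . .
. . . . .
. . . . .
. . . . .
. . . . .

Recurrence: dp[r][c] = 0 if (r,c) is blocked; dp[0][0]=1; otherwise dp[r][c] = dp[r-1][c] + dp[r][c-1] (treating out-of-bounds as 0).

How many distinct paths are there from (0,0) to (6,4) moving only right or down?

210

r\c   0   1   2   3   4
  0   1   1   1   1   1
  1   1   2   3   4   5
  2   1   3   6  10  15
  3   1   4  10  20  35
  4   1   5  15  35  70
  5   1   6  21  56 126
  6   1   7  28  84 210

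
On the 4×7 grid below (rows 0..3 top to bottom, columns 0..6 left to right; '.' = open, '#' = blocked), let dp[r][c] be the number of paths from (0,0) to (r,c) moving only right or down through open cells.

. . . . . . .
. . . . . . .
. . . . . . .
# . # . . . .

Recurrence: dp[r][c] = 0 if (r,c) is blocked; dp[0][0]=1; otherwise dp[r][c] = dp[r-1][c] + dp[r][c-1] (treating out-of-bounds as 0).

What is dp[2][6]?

r\c   0   1   2   3   4   5   6
  0   1   1   1   1   1   1   1
  1   1   2   3   4   5   6   7
  2   1   3   6  10  15  21  28
  3   0   3   0  10  25  46  74

28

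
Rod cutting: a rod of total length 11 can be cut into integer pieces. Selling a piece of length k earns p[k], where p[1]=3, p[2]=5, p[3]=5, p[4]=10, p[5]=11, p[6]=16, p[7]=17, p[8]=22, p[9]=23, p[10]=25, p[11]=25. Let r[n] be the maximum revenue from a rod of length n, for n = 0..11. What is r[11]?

33

   n    0    1    2    3    4    5    6    7    8    9   10   11
r[n]    0    3    6    9   12   15   18   21   24   27   30   33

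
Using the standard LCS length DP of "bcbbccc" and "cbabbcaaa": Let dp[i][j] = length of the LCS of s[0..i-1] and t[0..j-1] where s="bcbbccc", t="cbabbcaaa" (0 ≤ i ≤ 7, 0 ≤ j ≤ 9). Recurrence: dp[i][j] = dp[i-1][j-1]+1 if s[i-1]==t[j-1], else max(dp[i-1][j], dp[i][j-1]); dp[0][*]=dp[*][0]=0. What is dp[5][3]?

2

   ''  c  b  a  b  b  c  a  a  a
''  0  0  0  0  0  0  0  0  0  0
 b  0  0  1  1  1  1  1  1  1  1
 c  0  1  1  1  1  1  2  2  2  2
 b  0  1  2  2  2  2  2  2  2  2
 b  0  1  2  2  3  3  3  3  3  3
 c  0  1  2  2  3  3  4  4  4  4
 c  0  1  2  2  3  3  4  4  4  4
 c  0  1  2  2  3  3  4  4  4  4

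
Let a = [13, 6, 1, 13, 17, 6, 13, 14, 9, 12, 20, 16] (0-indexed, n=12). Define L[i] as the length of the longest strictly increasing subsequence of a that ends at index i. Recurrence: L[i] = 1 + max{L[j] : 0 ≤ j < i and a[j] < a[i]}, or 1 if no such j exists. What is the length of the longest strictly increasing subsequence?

5

   i    0    1    2    3    4    5    6    7    8    9   10   11
a[i]   13    6    1   13   17    6   13   14    9   12   20   16
L[i]    1    1    1    2    3    2    3    4    3    4    5    5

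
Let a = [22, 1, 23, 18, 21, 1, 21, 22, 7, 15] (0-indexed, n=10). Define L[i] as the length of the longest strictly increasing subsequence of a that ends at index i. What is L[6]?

   i    0    1    2    3    4    5    6    7    8    9
a[i]   22    1   23   18   21    1   21   22    7   15
L[i]    1    1    2    2    3    1    3    4    2    3

3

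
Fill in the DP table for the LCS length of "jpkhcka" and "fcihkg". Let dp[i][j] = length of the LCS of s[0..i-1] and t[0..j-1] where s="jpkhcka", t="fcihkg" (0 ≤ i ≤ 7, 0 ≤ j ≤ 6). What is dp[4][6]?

   ''  f  c  i  h  k  g
''  0  0  0  0  0  0  0
 j  0  0  0  0  0  0  0
 p  0  0  0  0  0  0  0
 k  0  0  0  0  0  1  1
 h  0  0  0  0  1  1  1
 c  0  0  1  1  1  1  1
 k  0  0  1  1  1  2  2
 a  0  0  1  1  1  2  2

1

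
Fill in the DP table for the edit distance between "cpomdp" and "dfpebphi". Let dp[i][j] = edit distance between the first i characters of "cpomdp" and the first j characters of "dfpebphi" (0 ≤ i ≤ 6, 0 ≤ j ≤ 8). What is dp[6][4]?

   ''  d  f  p  e  b  p  h  i
''  0  1  2  3  4  5  6  7  8
 c  1  1  2  3  4  5  6  7  8
 p  2  2  2  2  3  4  5  6  7
 o  3  3  3  3  3  4  5  6  7
 m  4  4  4  4  4  4  5  6  7
 d  5  4  5  5  5  5  5  6  7
 p  6  5  5  5  6  6  5  6  7

6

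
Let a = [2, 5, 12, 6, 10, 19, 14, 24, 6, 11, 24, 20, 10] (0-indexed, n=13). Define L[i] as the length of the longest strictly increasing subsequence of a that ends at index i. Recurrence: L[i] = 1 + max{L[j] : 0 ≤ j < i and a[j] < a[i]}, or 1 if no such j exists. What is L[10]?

6

   i    0    1    2    3    4    5    6    7    8    9   10   11   12
a[i]    2    5   12    6   10   19   14   24    6   11   24   20   10
L[i]    1    2    3    3    4    5    5    6    3    5    6    6    4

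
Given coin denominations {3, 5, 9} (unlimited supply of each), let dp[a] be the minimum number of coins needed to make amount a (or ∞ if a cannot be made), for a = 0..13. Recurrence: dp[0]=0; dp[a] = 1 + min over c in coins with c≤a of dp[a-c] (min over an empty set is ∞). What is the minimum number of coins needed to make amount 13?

3

 a  0  1  2  3  4  5  6  7  8  9 10 11 12 13
dp  0  -  -  1  -  1  2  -  2  1  2  3  2  3
(- denotes ∞ / unreachable)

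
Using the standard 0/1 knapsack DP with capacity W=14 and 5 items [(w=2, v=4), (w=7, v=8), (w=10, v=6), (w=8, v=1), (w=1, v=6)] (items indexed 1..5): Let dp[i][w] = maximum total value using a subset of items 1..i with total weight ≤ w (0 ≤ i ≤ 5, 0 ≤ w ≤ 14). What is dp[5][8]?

14

i\w   0   1   2   3   4   5   6   7   8   9  10  11  12  13  14
  0   0   0   0   0   0   0   0   0   0   0   0   0   0   0   0
  1   0   0   4   4   4   4   4   4   4   4   4   4   4   4   4
  2   0   0   4   4   4   4   4   8   8  12  12  12  12  12  12
  3   0   0   4   4   4   4   4   8   8  12  12  12  12  12  12
  4   0   0   4   4   4   4   4   8   8  12  12  12  12  12  12
  5   0   6   6  10  10  10  10  10  14  14  18  18  18  18  18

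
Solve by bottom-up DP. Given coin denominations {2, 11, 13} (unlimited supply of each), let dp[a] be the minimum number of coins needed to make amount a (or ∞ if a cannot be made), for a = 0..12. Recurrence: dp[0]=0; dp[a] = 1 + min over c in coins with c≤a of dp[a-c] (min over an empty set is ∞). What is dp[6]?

 a  0  1  2  3  4  5  6  7  8  9 10 11 12
dp  0  -  1  -  2  -  3  -  4  -  5  1  6
(- denotes ∞ / unreachable)

3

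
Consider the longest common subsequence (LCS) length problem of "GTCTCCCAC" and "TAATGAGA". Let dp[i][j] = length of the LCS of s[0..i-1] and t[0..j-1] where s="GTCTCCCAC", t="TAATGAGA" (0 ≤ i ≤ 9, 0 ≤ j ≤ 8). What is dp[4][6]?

2

   ''  T  A  A  T  G  A  G  A
''  0  0  0  0  0  0  0  0  0
 G  0  0  0  0  0  1  1  1  1
 T  0  1  1  1  1  1  1  1  1
 C  0  1  1  1  1  1  1  1  1
 T  0  1  1  1  2  2  2  2  2
 C  0  1  1  1  2  2  2  2  2
 C  0  1  1  1  2  2  2  2  2
 C  0  1  1  1  2  2  2  2  2
 A  0  1  2  2  2  2  3  3  3
 C  0  1  2  2  2  2  3  3  3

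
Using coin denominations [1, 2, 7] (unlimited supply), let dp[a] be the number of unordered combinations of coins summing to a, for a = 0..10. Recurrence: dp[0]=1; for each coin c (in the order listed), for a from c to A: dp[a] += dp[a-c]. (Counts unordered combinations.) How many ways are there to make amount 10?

after  coin     0     1     2     3     4     5     6     7     8     9    10
          1     1     1     1     1     1     1     1     1     1     1     1
          2     1     1     2     2     3     3     4     4     5     5     6
          7     1     1     2     2     3     3     4     5     6     7     8

8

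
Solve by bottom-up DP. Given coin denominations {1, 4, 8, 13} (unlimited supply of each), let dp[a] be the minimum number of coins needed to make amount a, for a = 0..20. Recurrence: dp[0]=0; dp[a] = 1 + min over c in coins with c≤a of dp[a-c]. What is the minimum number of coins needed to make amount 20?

3

 a  0  1  2  3  4  5  6  7  8  9 10 11 12 13 14 15 16 17 18 19 20
dp  0  1  2  3  1  2  3  4  1  2  3  4  2  1  2  3  2  2  3  4  3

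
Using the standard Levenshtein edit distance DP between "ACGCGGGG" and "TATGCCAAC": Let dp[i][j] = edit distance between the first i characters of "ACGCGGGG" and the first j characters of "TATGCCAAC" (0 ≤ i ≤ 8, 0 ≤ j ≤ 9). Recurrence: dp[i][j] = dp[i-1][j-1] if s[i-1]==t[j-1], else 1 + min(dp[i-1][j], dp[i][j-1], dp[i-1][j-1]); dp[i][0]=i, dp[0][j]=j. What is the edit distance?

   ''  T  A  T  G  C  C  A  A  C
''  0  1  2  3  4  5  6  7  8  9
 A  1  1  1  2  3  4  5  6  7  8
 C  2  2  2  2  3  3  4  5  6  7
 G  3  3  3  3  2  3  4  5  6  7
 C  4  4  4  4  3  2  3  4  5  6
 G  5  5  5  5  4  3  3  4  5  6
 G  6  6  6  6  5  4  4  4  5  6
 G  7  7  7  7  6  5  5  5  5  6
 G  8  8  8  8  7  6  6  6  6  6

6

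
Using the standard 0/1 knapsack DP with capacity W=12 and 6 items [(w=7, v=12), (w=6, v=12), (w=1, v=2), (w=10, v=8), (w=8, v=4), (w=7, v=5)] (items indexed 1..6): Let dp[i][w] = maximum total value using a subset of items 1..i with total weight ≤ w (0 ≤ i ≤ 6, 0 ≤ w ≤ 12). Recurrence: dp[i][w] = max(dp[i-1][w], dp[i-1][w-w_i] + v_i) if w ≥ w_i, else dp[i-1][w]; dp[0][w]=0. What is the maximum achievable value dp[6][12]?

i\w   0   1   2   3   4   5   6   7   8   9  10  11  12
  0   0   0   0   0   0   0   0   0   0   0   0   0   0
  1   0   0   0   0   0   0   0  12  12  12  12  12  12
  2   0   0   0   0   0   0  12  12  12  12  12  12  12
  3   0   2   2   2   2   2  12  14  14  14  14  14  14
  4   0   2   2   2   2   2  12  14  14  14  14  14  14
  5   0   2   2   2   2   2  12  14  14  14  14  14  14
  6   0   2   2   2   2   2  12  14  14  14  14  14  14

14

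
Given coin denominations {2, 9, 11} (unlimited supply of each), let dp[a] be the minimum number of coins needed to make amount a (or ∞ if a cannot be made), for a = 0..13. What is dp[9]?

1

 a  0  1  2  3  4  5  6  7  8  9 10 11 12 13
dp  0  -  1  -  2  -  3  -  4  1  5  1  6  2
(- denotes ∞ / unreachable)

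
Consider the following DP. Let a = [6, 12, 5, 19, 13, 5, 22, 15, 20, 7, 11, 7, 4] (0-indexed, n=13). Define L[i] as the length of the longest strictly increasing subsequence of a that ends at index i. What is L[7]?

4

   i    0    1    2    3    4    5    6    7    8    9   10   11   12
a[i]    6   12    5   19   13    5   22   15   20    7   11    7    4
L[i]    1    2    1    3    3    1    4    4    5    2    3    2    1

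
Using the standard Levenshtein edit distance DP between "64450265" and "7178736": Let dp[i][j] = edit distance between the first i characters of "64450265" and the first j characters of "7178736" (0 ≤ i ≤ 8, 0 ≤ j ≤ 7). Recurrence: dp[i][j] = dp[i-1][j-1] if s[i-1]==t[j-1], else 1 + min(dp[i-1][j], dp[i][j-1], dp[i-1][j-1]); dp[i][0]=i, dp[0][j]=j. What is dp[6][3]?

6

   ''  7  1  7  8  7  3  6
''  0  1  2  3  4  5  6  7
 6  1  1  2  3  4  5  6  6
 4  2  2  2  3  4  5  6  7
 4  3  3  3  3  4  5  6  7
 5  4  4  4  4  4  5  6  7
 0  5  5  5  5  5  5  6  7
 2  6  6  6  6  6  6  6  7
 6  7  7  7  7  7  7  7  6
 5  8  8  8  8  8  8  8  7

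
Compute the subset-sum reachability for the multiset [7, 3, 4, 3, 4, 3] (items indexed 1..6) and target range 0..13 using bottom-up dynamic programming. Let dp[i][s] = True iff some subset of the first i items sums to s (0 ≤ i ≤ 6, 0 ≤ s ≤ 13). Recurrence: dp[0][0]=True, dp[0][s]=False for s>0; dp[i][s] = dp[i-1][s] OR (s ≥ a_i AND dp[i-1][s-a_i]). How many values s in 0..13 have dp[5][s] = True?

9

i\s   0   1   2   3   4   5   6   7   8   9  10  11  12  13
  0   T   F   F   F   F   F   F   F   F   F   F   F   F   F
  1   T   F   F   F   F   F   F   T   F   F   F   F   F   F
  2   T   F   F   T   F   F   F   T   F   F   T   F   F   F
  3   T   F   F   T   T   F   F   T   F   F   T   T   F   F
  4   T   F   F   T   T   F   T   T   F   F   T   T   F   T
  5   T   F   F   T   T   F   T   T   T   F   T   T   F   T
  6   T   F   F   T   T   F   T   T   T   T   T   T   F   T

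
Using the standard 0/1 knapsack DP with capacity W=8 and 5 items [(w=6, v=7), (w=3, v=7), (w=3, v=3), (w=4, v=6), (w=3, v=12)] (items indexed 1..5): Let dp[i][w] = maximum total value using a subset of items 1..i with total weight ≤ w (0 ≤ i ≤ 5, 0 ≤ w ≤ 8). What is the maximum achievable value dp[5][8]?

19

i\w   0   1   2   3   4   5   6   7   8
  0   0   0   0   0   0   0   0   0   0
  1   0   0   0   0   0   0   7   7   7
  2   0   0   0   7   7   7   7   7   7
  3   0   0   0   7   7   7  10  10  10
  4   0   0   0   7   7   7  10  13  13
  5   0   0   0  12  12  12  19  19  19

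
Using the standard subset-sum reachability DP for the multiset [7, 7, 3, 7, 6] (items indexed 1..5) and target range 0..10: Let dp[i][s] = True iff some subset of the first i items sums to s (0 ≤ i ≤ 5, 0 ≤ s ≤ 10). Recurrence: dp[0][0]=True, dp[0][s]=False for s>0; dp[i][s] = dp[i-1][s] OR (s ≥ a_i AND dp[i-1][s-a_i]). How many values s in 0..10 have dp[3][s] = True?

4

i\s   0   1   2   3   4   5   6   7   8   9  10
  0   T   F   F   F   F   F   F   F   F   F   F
  1   T   F   F   F   F   F   F   T   F   F   F
  2   T   F   F   F   F   F   F   T   F   F   F
  3   T   F   F   T   F   F   F   T   F   F   T
  4   T   F   F   T   F   F   F   T   F   F   T
  5   T   F   F   T   F   F   T   T   F   T   T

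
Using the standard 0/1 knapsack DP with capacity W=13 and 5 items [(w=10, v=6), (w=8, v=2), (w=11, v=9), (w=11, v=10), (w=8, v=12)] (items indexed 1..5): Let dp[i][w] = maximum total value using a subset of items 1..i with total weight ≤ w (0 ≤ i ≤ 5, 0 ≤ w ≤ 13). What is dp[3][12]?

9

i\w   0   1   2   3   4   5   6   7   8   9  10  11  12  13
  0   0   0   0   0   0   0   0   0   0   0   0   0   0   0
  1   0   0   0   0   0   0   0   0   0   0   6   6   6   6
  2   0   0   0   0   0   0   0   0   2   2   6   6   6   6
  3   0   0   0   0   0   0   0   0   2   2   6   9   9   9
  4   0   0   0   0   0   0   0   0   2   2   6  10  10  10
  5   0   0   0   0   0   0   0   0  12  12  12  12  12  12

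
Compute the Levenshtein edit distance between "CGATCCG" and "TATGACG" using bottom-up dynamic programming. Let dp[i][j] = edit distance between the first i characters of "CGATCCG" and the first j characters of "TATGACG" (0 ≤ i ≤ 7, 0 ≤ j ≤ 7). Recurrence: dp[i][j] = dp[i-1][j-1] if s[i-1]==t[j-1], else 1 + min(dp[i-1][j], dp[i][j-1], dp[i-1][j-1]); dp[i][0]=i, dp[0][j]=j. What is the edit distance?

4

   ''  T  A  T  G  A  C  G
''  0  1  2  3  4  5  6  7
 C  1  1  2  3  4  5  5  6
 G  2  2  2  3  3  4  5  5
 A  3  3  2  3  4  3  4  5
 T  4  3  3  2  3  4  4  5
 C  5  4  4  3  3  4  4  5
 C  6  5  5  4  4  4  4  5
 G  7  6  6  5  4  5  5  4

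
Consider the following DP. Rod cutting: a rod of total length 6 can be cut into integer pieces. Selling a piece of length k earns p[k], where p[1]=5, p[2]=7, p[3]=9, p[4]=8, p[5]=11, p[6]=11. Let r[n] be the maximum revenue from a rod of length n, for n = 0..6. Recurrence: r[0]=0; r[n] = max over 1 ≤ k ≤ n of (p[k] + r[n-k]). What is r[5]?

25

   n    0    1    2    3    4    5    6
r[n]    0    5   10   15   20   25   30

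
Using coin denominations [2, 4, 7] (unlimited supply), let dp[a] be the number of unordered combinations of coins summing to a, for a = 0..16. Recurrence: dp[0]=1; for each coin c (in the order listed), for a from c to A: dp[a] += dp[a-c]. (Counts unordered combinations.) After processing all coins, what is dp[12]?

after  coin     0     1     2     3     4     5     6     7     8     9    10    11    12    13    14    15    16
          2     1     0     1     0     1     0     1     0     1     0     1     0     1     0     1     0     1
          4     1     0     1     0     2     0     2     0     3     0     3     0     4     0     4     0     5
          7     1     0     1     0     2     0     2     1     3     1     3     2     4     2     5     3     6

4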